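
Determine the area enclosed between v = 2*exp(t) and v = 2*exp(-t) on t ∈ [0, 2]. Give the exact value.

On [0, 2], (2*exp(t)) - (2*exp(-t)) = 2*exp(t) - 2*exp(-t) is ≥ 0 throughout, so the area is a single integral of |2*exp(t) - 2*exp(-t)|.
∫[0,2] (2*exp(t) - 2*exp(-t)) dt = -4 + 2*exp(-2) + 2*exp(2).

-4 + 2*exp(-2) + 2*exp(2)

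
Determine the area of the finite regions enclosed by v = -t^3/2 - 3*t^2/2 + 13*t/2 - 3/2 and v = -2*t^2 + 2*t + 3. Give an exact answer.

74/3

Set the curves equal: -t^3/2 - 3*t^2/2 + 13*t/2 - 3/2 = -2*t^2 + 2*t + 3, so -t^3/2 + t^2/2 + 9*t/2 - 9/2 = 0, which factors as -(t - 3)*(t - 1)*(t + 3)/2 = 0. The curves meet at t = -3, 1, 3.
On [-3, 1], v = -2*t^2 + 2*t + 3 is on top; that piece has area ∫[-3,1] (-(-t^3/2 + t^2/2 + 9*t/2 - 9/2)) dt = 64/3.
On [1, 3], v = -t^3/2 - 3*t^2/2 + 13*t/2 - 3/2 is on top; that piece has area ∫[1,3] (-t^3/2 + t^2/2 + 9*t/2 - 9/2) dt = 10/3.
Total enclosed area = 64/3 + 10/3 = 74/3.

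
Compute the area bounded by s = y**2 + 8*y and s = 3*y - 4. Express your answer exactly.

9/2

Both boundary curves give s as a function of y, so integrate with respect to y. Setting them equal: y**2 + 5*y + 4 = 0, i.e. (y + 1)*(y + 4) = 0, so they meet at y = -4, -1.
For y in [-4, -1], s = y**2 + 8*y is on the left; area = ∫[-4,-1] (-(y**2 + 5*y + 4)) dy = 9/2.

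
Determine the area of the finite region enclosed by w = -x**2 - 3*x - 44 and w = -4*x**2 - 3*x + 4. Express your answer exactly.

256

Set the curves equal: -x**2 - 3*x - 44 = -4*x**2 - 3*x + 4, so 3*x**2 - 48 = 0, which factors as 3*(x - 4)*(x + 4) = 0. The curves meet at x = -4, 4.
On [-4, 4], w = -4*x**2 - 3*x + 4 is on top; that piece has area ∫[-4,4] (-(3*x**2 - 48)) dx = 256.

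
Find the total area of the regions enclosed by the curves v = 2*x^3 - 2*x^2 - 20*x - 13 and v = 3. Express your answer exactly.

443/3

Set the curves equal: 2*x^3 - 2*x^2 - 20*x - 13 = 3, so 2*x^3 - 2*x^2 - 20*x - 16 = 0, which factors as 2*(x - 4)*(x + 1)*(x + 2) = 0. The curves meet at x = -2, -1, 4.
On [-2, -1], v = 2*x^3 - 2*x^2 - 20*x - 13 is on top; that piece has area ∫[-2,-1] (2*x^3 - 2*x^2 - 20*x - 16) dx = 11/6.
On [-1, 4], v = 3 is on top; that piece has area ∫[-1,4] (-(2*x^3 - 2*x^2 - 20*x - 16)) dx = 875/6.
Total enclosed area = 11/6 + 875/6 = 443/3.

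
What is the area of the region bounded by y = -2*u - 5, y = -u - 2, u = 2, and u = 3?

11/2

On [2, 3], (-2*u - 5) - (-u - 2) = -u - 3 is ≤ 0 throughout, so the area is a single integral of |-u - 3|.
∫[2,3] (-u - 3) du = -11/2; the area of that piece is 11/2.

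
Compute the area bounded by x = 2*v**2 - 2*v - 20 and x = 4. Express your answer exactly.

Both boundary curves give x as a function of v, so integrate with respect to v. Setting them equal: 2*v**2 - 2*v - 24 = 0, i.e. 2*(v - 4)*(v + 3) = 0, so they meet at v = -3, 4.
For v in [-3, 4], x = 2*v**2 - 2*v - 20 is on the left; area = ∫[-3,4] (-(2*v**2 - 2*v - 24)) dv = 343/3.

343/3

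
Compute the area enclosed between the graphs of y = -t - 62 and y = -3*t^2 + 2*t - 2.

729/2

Set the curves equal: -t - 62 = -3*t^2 + 2*t - 2, so 3*t^2 - 3*t - 60 = 0, which factors as 3*(t - 5)*(t + 4) = 0. The curves meet at t = -4, 5.
On [-4, 5], y = -3*t^2 + 2*t - 2 is on top; that piece has area ∫[-4,5] (-(3*t^2 - 3*t - 60)) dt = 729/2.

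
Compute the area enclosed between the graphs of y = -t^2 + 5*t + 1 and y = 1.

Set the curves equal: -t^2 + 5*t + 1 = 1, so -t^2 + 5*t = 0, which factors as -t*(t - 5) = 0. The curves meet at t = 0, 5.
On [0, 5], y = -t^2 + 5*t + 1 is on top; that piece has area ∫[0,5] (-t^2 + 5*t) dt = 125/6.

125/6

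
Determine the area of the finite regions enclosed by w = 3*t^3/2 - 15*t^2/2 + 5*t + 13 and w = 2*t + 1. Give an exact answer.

Set the curves equal: 3*t^3/2 - 15*t^2/2 + 5*t + 13 = 2*t + 1, so 3*t^3/2 - 15*t^2/2 + 3*t + 12 = 0, which factors as 3*(t - 4)*(t - 2)*(t + 1)/2 = 0. The curves meet at t = -1, 2, 4.
On [-1, 2], w = 3*t^3/2 - 15*t^2/2 + 5*t + 13 is on top; that piece has area ∫[-1,2] (3*t^3/2 - 15*t^2/2 + 3*t + 12) dt = 189/8.
On [2, 4], w = 2*t + 1 is on top; that piece has area ∫[2,4] (-(3*t^3/2 - 15*t^2/2 + 3*t + 12)) dt = 8.
Total enclosed area = 189/8 + 8 = 253/8.

253/8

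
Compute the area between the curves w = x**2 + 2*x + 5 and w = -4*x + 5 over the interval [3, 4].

100/3

On [3, 4], (x**2 + 2*x + 5) - (-4*x + 5) = x**2 + 6*x is ≥ 0 throughout, so the area is a single integral of |x**2 + 6*x|.
∫[3,4] (x**2 + 6*x) dx = 100/3.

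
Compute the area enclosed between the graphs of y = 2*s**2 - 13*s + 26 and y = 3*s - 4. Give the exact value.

8/3

Set the curves equal: 2*s**2 - 13*s + 26 = 3*s - 4, so 2*s**2 - 16*s + 30 = 0, which factors as 2*(s - 5)*(s - 3) = 0. The curves meet at s = 3, 5.
On [3, 5], y = 3*s - 4 is on top; that piece has area ∫[3,5] (-(2*s**2 - 16*s + 30)) ds = 8/3.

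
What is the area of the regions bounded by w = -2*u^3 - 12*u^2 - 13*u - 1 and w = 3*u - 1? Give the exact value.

Set the curves equal: -2*u^3 - 12*u^2 - 13*u - 1 = 3*u - 1, so -2*u^3 - 12*u^2 - 16*u = 0, which factors as -2*u*(u + 2)*(u + 4) = 0. The curves meet at u = -4, -2, 0.
On [-4, -2], w = 3*u - 1 is on top; that piece has area ∫[-4,-2] (-(-2*u^3 - 12*u^2 - 16*u)) du = 8.
On [-2, 0], w = -2*u^3 - 12*u^2 - 13*u - 1 is on top; that piece has area ∫[-2,0] (-2*u^3 - 12*u^2 - 16*u) du = 8.
Total enclosed area = 8 + 8 = 16.

16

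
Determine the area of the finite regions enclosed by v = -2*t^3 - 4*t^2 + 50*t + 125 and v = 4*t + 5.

Set the curves equal: -2*t^3 - 4*t^2 + 50*t + 125 = 4*t + 5, so -2*t^3 - 4*t^2 + 46*t + 120 = 0, which factors as -2*(t - 5)*(t + 3)*(t + 4) = 0. The curves meet at t = -4, -3, 5.
On [-4, -3], v = 4*t + 5 is on top; that piece has area ∫[-4,-3] (-(-2*t^3 - 4*t^2 + 46*t + 120)) dt = 17/6.
On [-3, 5], v = -2*t^3 - 4*t^2 + 50*t + 125 is on top; that piece has area ∫[-3,5] (-2*t^3 - 4*t^2 + 46*t + 120) dt = 2560/3.
Total enclosed area = 17/6 + 2560/3 = 5137/6.

5137/6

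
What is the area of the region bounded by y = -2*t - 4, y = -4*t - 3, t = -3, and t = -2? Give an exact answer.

6

On [-3, -2], (-2*t - 4) - (-4*t - 3) = 2*t - 1 is ≤ 0 throughout, so the area is a single integral of |2*t - 1|.
∫[-3,-2] (2*t - 1) dt = -6; the area of that piece is 6.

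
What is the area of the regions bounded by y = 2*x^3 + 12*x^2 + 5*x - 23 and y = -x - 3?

Set the curves equal: 2*x^3 + 12*x^2 + 5*x - 23 = -x - 3, so 2*x^3 + 12*x^2 + 6*x - 20 = 0, which factors as 2*(x - 1)*(x + 2)*(x + 5) = 0. The curves meet at x = -5, -2, 1.
On [-5, -2], y = 2*x^3 + 12*x^2 + 5*x - 23 is on top; that piece has area ∫[-5,-2] (2*x^3 + 12*x^2 + 6*x - 20) dx = 81/2.
On [-2, 1], y = -x - 3 is on top; that piece has area ∫[-2,1] (-(2*x^3 + 12*x^2 + 6*x - 20)) dx = 81/2.
Total enclosed area = 81/2 + 81/2 = 81.

81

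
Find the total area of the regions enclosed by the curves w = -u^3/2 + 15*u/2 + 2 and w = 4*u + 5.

Set the curves equal: -u^3/2 + 15*u/2 + 2 = 4*u + 5, so -u^3/2 + 7*u/2 - 3 = 0, which factors as -(u - 2)*(u - 1)*(u + 3)/2 = 0. The curves meet at u = -3, 1, 2.
On [-3, 1], w = 4*u + 5 is on top; that piece has area ∫[-3,1] (-(-u^3/2 + 7*u/2 - 3)) du = 16.
On [1, 2], w = -u^3/2 + 15*u/2 + 2 is on top; that piece has area ∫[1,2] (-u^3/2 + 7*u/2 - 3) du = 3/8.
Total enclosed area = 16 + 3/8 = 131/8.

131/8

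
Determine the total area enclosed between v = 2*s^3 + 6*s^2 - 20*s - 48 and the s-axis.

407/2

The curve meets the s-axis where 2*s^3 + 6*s^2 - 20*s - 48 = 0, i.e. 2*(s - 3)*(s + 2)*(s + 4) = 0, at s = -4, -2, 3.
On [-4, -2] the curve lies above the axis; ∫[-4,-2] (2*s^3 + 6*s^2 - 20*s - 48) ds = 16, giving area 16.
On [-2, 3] the curve lies below the axis; ∫[-2,3] (2*s^3 + 6*s^2 - 20*s - 48) ds = -375/2, giving area 375/2.
Total area = 16 + 375/2 = 407/2.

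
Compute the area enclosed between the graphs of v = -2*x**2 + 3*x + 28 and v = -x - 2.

Set the curves equal: -2*x**2 + 3*x + 28 = -x - 2, so -2*x**2 + 4*x + 30 = 0, which factors as -2*(x - 5)*(x + 3) = 0. The curves meet at x = -3, 5.
On [-3, 5], v = -2*x**2 + 3*x + 28 is on top; that piece has area ∫[-3,5] (-2*x**2 + 4*x + 30) dx = 512/3.

512/3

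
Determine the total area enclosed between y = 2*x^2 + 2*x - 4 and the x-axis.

The curve meets the x-axis where 2*x^2 + 2*x - 4 = 0, i.e. 2*(x - 1)*(x + 2) = 0, at x = -2, 1.
On [-2, 1] the curve lies below the axis; ∫[-2,1] (2*x^2 + 2*x - 4) dx = -9, giving area 9.

9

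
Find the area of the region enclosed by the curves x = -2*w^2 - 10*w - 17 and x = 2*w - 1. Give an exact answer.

Both boundary curves give x as a function of w, so integrate with respect to w. Setting them equal: -2*w^2 - 12*w - 16 = 0, i.e. -2*(w + 2)*(w + 4) = 0, so they meet at w = -4, -2.
For w in [-4, -2], x = -2*w^2 - 10*w - 17 is on the right; area = ∫[-4,-2] (-2*w^2 - 12*w - 16) dw = 8/3.

8/3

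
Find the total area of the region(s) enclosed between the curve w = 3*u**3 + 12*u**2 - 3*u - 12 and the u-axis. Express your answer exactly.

253/4

The curve meets the u-axis where 3*u**3 + 12*u**2 - 3*u - 12 = 0, i.e. 3*(u - 1)*(u + 1)*(u + 4) = 0, at u = -4, -1, 1.
On [-4, -1] the curve lies above the axis; ∫[-4,-1] (3*u**3 + 12*u**2 - 3*u - 12) du = 189/4, giving area 189/4.
On [-1, 1] the curve lies below the axis; ∫[-1,1] (3*u**3 + 12*u**2 - 3*u - 12) du = -16, giving area 16.
Total area = 189/4 + 16 = 253/4.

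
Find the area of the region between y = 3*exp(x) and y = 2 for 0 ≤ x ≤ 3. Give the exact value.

On [0, 3], (3*exp(x)) - (2) = 3*exp(x) - 2 is ≥ 0 throughout, so the area is a single integral of |3*exp(x) - 2|.
∫[0,3] (3*exp(x) - 2) dx = -9 + 3*exp(3).

-9 + 3*exp(3)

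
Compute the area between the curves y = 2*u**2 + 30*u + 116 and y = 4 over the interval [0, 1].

383/3

On [0, 1], (2*u**2 + 30*u + 116) - (4) = 2*u**2 + 30*u + 112 is ≥ 0 throughout, so the area is a single integral of |2*u**2 + 30*u + 112|.
∫[0,1] (2*u**2 + 30*u + 112) du = 383/3.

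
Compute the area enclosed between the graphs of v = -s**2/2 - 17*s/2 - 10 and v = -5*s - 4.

Set the curves equal: -s**2/2 - 17*s/2 - 10 = -5*s - 4, so -s**2/2 - 7*s/2 - 6 = 0, which factors as -(s + 3)*(s + 4)/2 = 0. The curves meet at s = -4, -3.
On [-4, -3], v = -s**2/2 - 17*s/2 - 10 is on top; that piece has area ∫[-4,-3] (-s**2/2 - 7*s/2 - 6) ds = 1/12.

1/12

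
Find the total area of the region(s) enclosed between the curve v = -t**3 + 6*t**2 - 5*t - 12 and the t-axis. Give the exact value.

The curve meets the t-axis where -t**3 + 6*t**2 - 5*t - 12 = 0, i.e. -(t - 4)*(t - 3)*(t + 1) = 0, at t = -1, 3, 4.
On [-1, 3] the curve lies below the axis; ∫[-1,3] (-t**3 + 6*t**2 - 5*t - 12) dt = -32, giving area 32.
On [3, 4] the curve lies above the axis; ∫[3,4] (-t**3 + 6*t**2 - 5*t - 12) dt = 3/4, giving area 3/4.
Total area = 32 + 3/4 = 131/4.

131/4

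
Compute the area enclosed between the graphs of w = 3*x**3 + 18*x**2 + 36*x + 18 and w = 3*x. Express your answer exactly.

3/2

Set the curves equal: 3*x**3 + 18*x**2 + 36*x + 18 = 3*x, so 3*x**3 + 18*x**2 + 33*x + 18 = 0, which factors as 3*(x + 1)*(x + 2)*(x + 3) = 0. The curves meet at x = -3, -2, -1.
On [-3, -2], w = 3*x**3 + 18*x**2 + 36*x + 18 is on top; that piece has area ∫[-3,-2] (3*x**3 + 18*x**2 + 33*x + 18) dx = 3/4.
On [-2, -1], w = 3*x is on top; that piece has area ∫[-2,-1] (-(3*x**3 + 18*x**2 + 33*x + 18)) dx = 3/4.
Total enclosed area = 3/4 + 3/4 = 3/2.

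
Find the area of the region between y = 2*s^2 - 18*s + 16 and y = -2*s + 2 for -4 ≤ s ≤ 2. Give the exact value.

The difference (2*s^2 - 18*s + 16) - (-2*s + 2) = 2*s^2 - 16*s + 14 changes sign at s = 1 inside [-4, 2], so split the integral there.
∫[-4,1] (2*s^2 - 16*s + 14) ds = 700/3.
∫[1,2] (2*s^2 - 16*s + 14) ds = -16/3; the area of that piece is 16/3.
Total area = 700/3 + 16/3 = 716/3.

716/3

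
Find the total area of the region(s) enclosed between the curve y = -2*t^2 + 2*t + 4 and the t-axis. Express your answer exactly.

9

The curve meets the t-axis where -2*t^2 + 2*t + 4 = 0, i.e. -2*(t - 2)*(t + 1) = 0, at t = -1, 2.
On [-1, 2] the curve lies above the axis; ∫[-1,2] (-2*t^2 + 2*t + 4) dt = 9, giving area 9.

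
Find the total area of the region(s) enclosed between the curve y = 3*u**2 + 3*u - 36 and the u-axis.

343/2

The curve meets the u-axis where 3*u**2 + 3*u - 36 = 0, i.e. 3*(u - 3)*(u + 4) = 0, at u = -4, 3.
On [-4, 3] the curve lies below the axis; ∫[-4,3] (3*u**2 + 3*u - 36) du = -343/2, giving area 343/2.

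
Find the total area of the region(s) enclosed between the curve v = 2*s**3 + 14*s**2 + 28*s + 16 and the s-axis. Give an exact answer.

37/6

The curve meets the s-axis where 2*s**3 + 14*s**2 + 28*s + 16 = 0, i.e. 2*(s + 1)*(s + 2)*(s + 4) = 0, at s = -4, -2, -1.
On [-4, -2] the curve lies above the axis; ∫[-4,-2] (2*s**3 + 14*s**2 + 28*s + 16) ds = 16/3, giving area 16/3.
On [-2, -1] the curve lies below the axis; ∫[-2,-1] (2*s**3 + 14*s**2 + 28*s + 16) ds = -5/6, giving area 5/6.
Total area = 16/3 + 5/6 = 37/6.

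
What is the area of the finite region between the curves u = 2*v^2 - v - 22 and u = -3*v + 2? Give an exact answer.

Both boundary curves give u as a function of v, so integrate with respect to v. Setting them equal: 2*v^2 + 2*v - 24 = 0, i.e. 2*(v - 3)*(v + 4) = 0, so they meet at v = -4, 3.
For v in [-4, 3], u = 2*v^2 - v - 22 is on the left; area = ∫[-4,3] (-(2*v^2 + 2*v - 24)) dv = 343/3.

343/3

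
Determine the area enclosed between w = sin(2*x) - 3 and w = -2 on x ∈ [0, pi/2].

On [0, pi/2], (sin(2*x) - 3) - (-2) = sin(2*x) - 1 is ≤ 0 throughout, so the area is a single integral of |sin(2*x) - 1|.
∫[0,pi/2] (sin(2*x) - 1) dx = 1 - pi/2; the area of that piece is -1 + pi/2.

-1 + pi/2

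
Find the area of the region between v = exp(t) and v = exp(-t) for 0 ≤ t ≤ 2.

On [0, 2], (exp(t)) - (exp(-t)) = exp(t) - exp(-t) is ≥ 0 throughout, so the area is a single integral of |exp(t) - exp(-t)|.
∫[0,2] (exp(t) - exp(-t)) dt = -2 + exp(-2) + exp(2).

-2 + exp(-2) + exp(2)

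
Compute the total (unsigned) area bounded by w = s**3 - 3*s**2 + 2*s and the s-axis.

The curve meets the s-axis where s**3 - 3*s**2 + 2*s = 0, i.e. s*(s - 2)*(s - 1) = 0, at s = 0, 1, 2.
On [0, 1] the curve lies above the axis; ∫[0,1] (s**3 - 3*s**2 + 2*s) ds = 1/4, giving area 1/4.
On [1, 2] the curve lies below the axis; ∫[1,2] (s**3 - 3*s**2 + 2*s) ds = -1/4, giving area 1/4.
Total area = 1/4 + 1/4 = 1/2.

1/2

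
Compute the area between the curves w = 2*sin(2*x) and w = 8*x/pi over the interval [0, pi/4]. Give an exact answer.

1 - pi/4

On [0, pi/4], (2*sin(2*x)) - (8*x/pi) = -8*x/pi + 2*sin(2*x) is ≥ 0 throughout, so the area is a single integral of |-8*x/pi + 2*sin(2*x)|.
∫[0,pi/4] (-8*x/pi + 2*sin(2*x)) dx = 1 - pi/4.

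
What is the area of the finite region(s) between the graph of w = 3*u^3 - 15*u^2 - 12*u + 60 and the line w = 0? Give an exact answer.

The curve meets the u-axis where 3*u^3 - 15*u^2 - 12*u + 60 = 0, i.e. 3*(u - 5)*(u - 2)*(u + 2) = 0, at u = -2, 2, 5.
On [-2, 2] the curve lies above the axis; ∫[-2,2] (3*u^3 - 15*u^2 - 12*u + 60) du = 160, giving area 160.
On [2, 5] the curve lies below the axis; ∫[2,5] (3*u^3 - 15*u^2 - 12*u + 60) du = -297/4, giving area 297/4.
Total area = 160 + 297/4 = 937/4.

937/4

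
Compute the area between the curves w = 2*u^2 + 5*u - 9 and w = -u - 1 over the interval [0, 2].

10

The difference (2*u^2 + 5*u - 9) - (-u - 1) = 2*u^2 + 6*u - 8 changes sign at u = 1 inside [0, 2], so split the integral there.
∫[0,1] (2*u^2 + 6*u - 8) du = -13/3; the area of that piece is 13/3.
∫[1,2] (2*u^2 + 6*u - 8) du = 17/3.
Total area = 13/3 + 17/3 = 10.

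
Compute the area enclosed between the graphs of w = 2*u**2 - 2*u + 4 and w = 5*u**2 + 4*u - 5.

Set the curves equal: 2*u**2 - 2*u + 4 = 5*u**2 + 4*u - 5, so -3*u**2 - 6*u + 9 = 0, which factors as -3*(u - 1)*(u + 3) = 0. The curves meet at u = -3, 1.
On [-3, 1], w = 2*u**2 - 2*u + 4 is on top; that piece has area ∫[-3,1] (-3*u**2 - 6*u + 9) du = 32.

32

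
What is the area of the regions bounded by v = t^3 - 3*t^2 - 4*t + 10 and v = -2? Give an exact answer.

131/4

Set the curves equal: t^3 - 3*t^2 - 4*t + 10 = -2, so t^3 - 3*t^2 - 4*t + 12 = 0, which factors as (t - 3)*(t - 2)*(t + 2) = 0. The curves meet at t = -2, 2, 3.
On [-2, 2], v = t^3 - 3*t^2 - 4*t + 10 is on top; that piece has area ∫[-2,2] (t^3 - 3*t^2 - 4*t + 12) dt = 32.
On [2, 3], v = -2 is on top; that piece has area ∫[2,3] (-(t^3 - 3*t^2 - 4*t + 12)) dt = 3/4.
Total enclosed area = 32 + 3/4 = 131/4.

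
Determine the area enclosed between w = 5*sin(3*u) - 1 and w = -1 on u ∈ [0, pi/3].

On [0, pi/3], (5*sin(3*u) - 1) - (-1) = 5*sin(3*u) is ≥ 0 throughout, so the area is a single integral of |5*sin(3*u)|.
∫[0,pi/3] (5*sin(3*u)) du = 10/3.

10/3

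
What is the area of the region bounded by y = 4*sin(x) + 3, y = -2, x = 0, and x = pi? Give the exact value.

On [0, pi], (4*sin(x) + 3) - (-2) = 4*sin(x) + 5 is ≥ 0 throughout, so the area is a single integral of |4*sin(x) + 5|.
∫[0,pi] (4*sin(x) + 5) dx = 8 + 5*pi.

8 + 5*pi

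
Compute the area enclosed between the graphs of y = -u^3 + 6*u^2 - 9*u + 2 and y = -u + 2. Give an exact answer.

8

Set the curves equal: -u^3 + 6*u^2 - 9*u + 2 = -u + 2, so -u^3 + 6*u^2 - 8*u = 0, which factors as -u*(u - 4)*(u - 2) = 0. The curves meet at u = 0, 2, 4.
On [0, 2], y = -u + 2 is on top; that piece has area ∫[0,2] (-(-u^3 + 6*u^2 - 8*u)) du = 4.
On [2, 4], y = -u^3 + 6*u^2 - 9*u + 2 is on top; that piece has area ∫[2,4] (-u^3 + 6*u^2 - 8*u) du = 4.
Total enclosed area = 4 + 4 = 8.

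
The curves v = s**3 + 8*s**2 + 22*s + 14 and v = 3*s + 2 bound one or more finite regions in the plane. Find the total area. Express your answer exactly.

Set the curves equal: s**3 + 8*s**2 + 22*s + 14 = 3*s + 2, so s**3 + 8*s**2 + 19*s + 12 = 0, which factors as (s + 1)*(s + 3)*(s + 4) = 0. The curves meet at s = -4, -3, -1.
On [-4, -3], v = s**3 + 8*s**2 + 22*s + 14 is on top; that piece has area ∫[-4,-3] (s**3 + 8*s**2 + 19*s + 12) ds = 5/12.
On [-3, -1], v = 3*s + 2 is on top; that piece has area ∫[-3,-1] (-(s**3 + 8*s**2 + 19*s + 12)) ds = 8/3.
Total enclosed area = 5/12 + 8/3 = 37/12.

37/12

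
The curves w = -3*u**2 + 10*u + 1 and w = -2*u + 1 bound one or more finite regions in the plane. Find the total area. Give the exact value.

32

Set the curves equal: -3*u**2 + 10*u + 1 = -2*u + 1, so -3*u**2 + 12*u = 0, which factors as -3*u*(u - 4) = 0. The curves meet at u = 0, 4.
On [0, 4], w = -3*u**2 + 10*u + 1 is on top; that piece has area ∫[0,4] (-3*u**2 + 12*u) du = 32.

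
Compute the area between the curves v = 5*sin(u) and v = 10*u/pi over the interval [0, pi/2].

On [0, pi/2], (5*sin(u)) - (10*u/pi) = -10*u/pi + 5*sin(u) is ≥ 0 throughout, so the area is a single integral of |-10*u/pi + 5*sin(u)|.
∫[0,pi/2] (-10*u/pi + 5*sin(u)) du = 5 - 5*pi/4.

5 - 5*pi/4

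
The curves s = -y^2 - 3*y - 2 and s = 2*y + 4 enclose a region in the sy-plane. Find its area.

Both boundary curves give s as a function of y, so integrate with respect to y. Setting them equal: -y^2 - 5*y - 6 = 0, i.e. -(y + 2)*(y + 3) = 0, so they meet at y = -3, -2.
For y in [-3, -2], s = -y^2 - 3*y - 2 is on the right; area = ∫[-3,-2] (-y^2 - 5*y - 6) dy = 1/6.

1/6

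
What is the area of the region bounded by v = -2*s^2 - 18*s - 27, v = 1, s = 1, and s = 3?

436/3

On [1, 3], (-2*s^2 - 18*s - 27) - (1) = -2*s^2 - 18*s - 28 is ≤ 0 throughout, so the area is a single integral of |-2*s^2 - 18*s - 28|.
∫[1,3] (-2*s^2 - 18*s - 28) ds = -436/3; the area of that piece is 436/3.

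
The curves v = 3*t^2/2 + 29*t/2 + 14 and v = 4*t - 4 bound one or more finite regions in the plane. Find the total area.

Set the curves equal: 3*t^2/2 + 29*t/2 + 14 = 4*t - 4, so 3*t^2/2 + 21*t/2 + 18 = 0, which factors as 3*(t + 3)*(t + 4)/2 = 0. The curves meet at t = -4, -3.
On [-4, -3], v = 4*t - 4 is on top; that piece has area ∫[-4,-3] (-(3*t^2/2 + 21*t/2 + 18)) dt = 1/4.

1/4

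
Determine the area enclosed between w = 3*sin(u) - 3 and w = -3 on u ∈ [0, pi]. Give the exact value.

On [0, pi], (3*sin(u) - 3) - (-3) = 3*sin(u) is ≥ 0 throughout, so the area is a single integral of |3*sin(u)|.
∫[0,pi] (3*sin(u)) du = 6.

6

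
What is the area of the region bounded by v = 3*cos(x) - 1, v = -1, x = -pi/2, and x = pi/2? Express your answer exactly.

6

On [-pi/2, pi/2], (3*cos(x) - 1) - (-1) = 3*cos(x) is ≥ 0 throughout, so the area is a single integral of |3*cos(x)|.
∫[-pi/2,pi/2] (3*cos(x)) dx = 6.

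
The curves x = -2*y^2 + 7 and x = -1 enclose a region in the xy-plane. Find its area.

Both boundary curves give x as a function of y, so integrate with respect to y. Setting them equal: -2*y^2 + 8 = 0, i.e. -2*(y - 2)*(y + 2) = 0, so they meet at y = -2, 2.
For y in [-2, 2], x = -2*y^2 + 7 is on the right; area = ∫[-2,2] (-2*y^2 + 8) dy = 64/3.

64/3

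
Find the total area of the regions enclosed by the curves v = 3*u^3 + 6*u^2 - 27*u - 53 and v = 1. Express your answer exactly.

Set the curves equal: 3*u^3 + 6*u^2 - 27*u - 53 = 1, so 3*u^3 + 6*u^2 - 27*u - 54 = 0, which factors as 3*(u - 3)*(u + 2)*(u + 3) = 0. The curves meet at u = -3, -2, 3.
On [-3, -2], v = 3*u^3 + 6*u^2 - 27*u - 53 is on top; that piece has area ∫[-3,-2] (3*u^3 + 6*u^2 - 27*u - 54) du = 11/4.
On [-2, 3], v = 1 is on top; that piece has area ∫[-2,3] (-(3*u^3 + 6*u^2 - 27*u - 54)) du = 875/4.
Total enclosed area = 11/4 + 875/4 = 443/2.

443/2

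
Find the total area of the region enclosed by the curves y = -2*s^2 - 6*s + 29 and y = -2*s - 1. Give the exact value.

Set the curves equal: -2*s^2 - 6*s + 29 = -2*s - 1, so -2*s^2 - 4*s + 30 = 0, which factors as -2*(s - 3)*(s + 5) = 0. The curves meet at s = -5, 3.
On [-5, 3], y = -2*s^2 - 6*s + 29 is on top; that piece has area ∫[-5,3] (-2*s^2 - 4*s + 30) ds = 512/3.

512/3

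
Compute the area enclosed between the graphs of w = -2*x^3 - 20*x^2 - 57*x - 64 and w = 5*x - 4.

Set the curves equal: -2*x^3 - 20*x^2 - 57*x - 64 = 5*x - 4, so -2*x^3 - 20*x^2 - 62*x - 60 = 0, which factors as -2*(x + 2)*(x + 3)*(x + 5) = 0. The curves meet at x = -5, -3, -2.
On [-5, -3], w = 5*x - 4 is on top; that piece has area ∫[-5,-3] (-(-2*x^3 - 20*x^2 - 62*x - 60)) dx = 16/3.
On [-3, -2], w = -2*x^3 - 20*x^2 - 57*x - 64 is on top; that piece has area ∫[-3,-2] (-2*x^3 - 20*x^2 - 62*x - 60) dx = 5/6.
Total enclosed area = 16/3 + 5/6 = 37/6.

37/6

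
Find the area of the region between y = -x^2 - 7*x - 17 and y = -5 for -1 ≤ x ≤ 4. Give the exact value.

805/6

On [-1, 4], (-x^2 - 7*x - 17) - (-5) = -x^2 - 7*x - 12 is ≤ 0 throughout, so the area is a single integral of |-x^2 - 7*x - 12|.
∫[-1,4] (-x^2 - 7*x - 12) dx = -805/6; the area of that piece is 805/6.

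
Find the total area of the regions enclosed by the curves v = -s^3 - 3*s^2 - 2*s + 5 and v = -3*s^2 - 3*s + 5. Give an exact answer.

1/2

Set the curves equal: -s^3 - 3*s^2 - 2*s + 5 = -3*s^2 - 3*s + 5, so -s^3 + s = 0, which factors as -s*(s - 1)*(s + 1) = 0. The curves meet at s = -1, 0, 1.
On [-1, 0], v = -3*s^2 - 3*s + 5 is on top; that piece has area ∫[-1,0] (-(-s^3 + s)) ds = 1/4.
On [0, 1], v = -s^3 - 3*s^2 - 2*s + 5 is on top; that piece has area ∫[0,1] (-s^3 + s) ds = 1/4.
Total enclosed area = 1/4 + 1/4 = 1/2.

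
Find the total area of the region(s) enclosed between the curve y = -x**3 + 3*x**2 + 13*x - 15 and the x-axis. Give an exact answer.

128

The curve meets the x-axis where -x**3 + 3*x**2 + 13*x - 15 = 0, i.e. -(x - 5)*(x - 1)*(x + 3) = 0, at x = -3, 1, 5.
On [-3, 1] the curve lies below the axis; ∫[-3,1] (-x**3 + 3*x**2 + 13*x - 15) dx = -64, giving area 64.
On [1, 5] the curve lies above the axis; ∫[1,5] (-x**3 + 3*x**2 + 13*x - 15) dx = 64, giving area 64.
Total area = 64 + 64 = 128.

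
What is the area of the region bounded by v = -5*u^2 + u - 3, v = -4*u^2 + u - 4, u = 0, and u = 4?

56/3

The difference (-5*u^2 + u - 3) - (-4*u^2 + u - 4) = -u^2 + 1 changes sign at u = 1 inside [0, 4], so split the integral there.
∫[0,1] (-u^2 + 1) du = 2/3.
∫[1,4] (-u^2 + 1) du = -18; the area of that piece is 18.
Total area = 2/3 + 18 = 56/3.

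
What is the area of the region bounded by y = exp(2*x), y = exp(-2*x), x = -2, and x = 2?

The difference (exp(2*x)) - (exp(-2*x)) = exp(2*x) - exp(-2*x) changes sign at x = 0 inside [-2, 2], so split the integral there.
∫[-2,0] (exp(2*x) - exp(-2*x)) dx = -exp(4)/2 - exp(-4)/2 + 1; the area of that piece is -1 + exp(-4)/2 + exp(4)/2.
∫[0,2] (exp(2*x) - exp(-2*x)) dx = -1 + exp(-4)/2 + exp(4)/2.
Total area = (-1 + exp(-4)/2 + exp(4)/2) + (-1 + exp(-4)/2 + exp(4)/2) = -2 + exp(-4) + exp(4).

-2 + exp(-4) + exp(4)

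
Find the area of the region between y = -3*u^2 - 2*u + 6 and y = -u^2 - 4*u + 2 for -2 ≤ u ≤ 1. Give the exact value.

31/3

The difference (-3*u^2 - 2*u + 6) - (-u^2 - 4*u + 2) = -2*u^2 + 2*u + 4 changes sign at u = -1 inside [-2, 1], so split the integral there.
∫[-2,-1] (-2*u^2 + 2*u + 4) du = -11/3; the area of that piece is 11/3.
∫[-1,1] (-2*u^2 + 2*u + 4) du = 20/3.
Total area = 11/3 + 20/3 = 31/3.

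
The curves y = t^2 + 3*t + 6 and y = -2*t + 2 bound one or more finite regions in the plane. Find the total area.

9/2

Set the curves equal: t^2 + 3*t + 6 = -2*t + 2, so t^2 + 5*t + 4 = 0, which factors as (t + 1)*(t + 4) = 0. The curves meet at t = -4, -1.
On [-4, -1], y = -2*t + 2 is on top; that piece has area ∫[-4,-1] (-(t^2 + 5*t + 4)) dt = 9/2.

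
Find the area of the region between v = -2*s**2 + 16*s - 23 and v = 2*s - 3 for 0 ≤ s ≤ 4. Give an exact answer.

The difference (-2*s**2 + 16*s - 23) - (2*s - 3) = -2*s**2 + 14*s - 20 changes sign at s = 2 inside [0, 4], so split the integral there.
∫[0,2] (-2*s**2 + 14*s - 20) ds = -52/3; the area of that piece is 52/3.
∫[2,4] (-2*s**2 + 14*s - 20) ds = 20/3.
Total area = 52/3 + 20/3 = 24.

24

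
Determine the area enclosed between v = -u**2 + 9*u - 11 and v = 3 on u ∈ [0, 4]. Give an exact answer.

The difference (-u**2 + 9*u - 11) - (3) = -u**2 + 9*u - 14 changes sign at u = 2 inside [0, 4], so split the integral there.
∫[0,2] (-u**2 + 9*u - 14) du = -38/3; the area of that piece is 38/3.
∫[2,4] (-u**2 + 9*u - 14) du = 22/3.
Total area = 38/3 + 22/3 = 20.

20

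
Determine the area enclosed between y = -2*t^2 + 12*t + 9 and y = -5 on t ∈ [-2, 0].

The difference (-2*t^2 + 12*t + 9) - (-5) = -2*t^2 + 12*t + 14 changes sign at t = -1 inside [-2, 0], so split the integral there.
∫[-2,-1] (-2*t^2 + 12*t + 14) dt = -26/3; the area of that piece is 26/3.
∫[-1,0] (-2*t^2 + 12*t + 14) dt = 22/3.
Total area = 26/3 + 22/3 = 16.

16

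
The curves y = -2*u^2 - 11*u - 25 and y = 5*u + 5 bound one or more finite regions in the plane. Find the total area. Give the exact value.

Set the curves equal: -2*u^2 - 11*u - 25 = 5*u + 5, so -2*u^2 - 16*u - 30 = 0, which factors as -2*(u + 3)*(u + 5) = 0. The curves meet at u = -5, -3.
On [-5, -3], y = -2*u^2 - 11*u - 25 is on top; that piece has area ∫[-5,-3] (-2*u^2 - 16*u - 30) du = 8/3.

8/3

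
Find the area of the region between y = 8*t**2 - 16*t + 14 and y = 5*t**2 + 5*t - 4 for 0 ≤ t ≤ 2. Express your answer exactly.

15

The difference (8*t**2 - 16*t + 14) - (5*t**2 + 5*t - 4) = 3*t**2 - 21*t + 18 changes sign at t = 1 inside [0, 2], so split the integral there.
∫[0,1] (3*t**2 - 21*t + 18) dt = 17/2.
∫[1,2] (3*t**2 - 21*t + 18) dt = -13/2; the area of that piece is 13/2.
Total area = 17/2 + 13/2 = 15.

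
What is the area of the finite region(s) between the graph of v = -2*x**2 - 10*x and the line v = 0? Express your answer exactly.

The curve meets the x-axis where -2*x**2 - 10*x = 0, i.e. -2*x*(x + 5) = 0, at x = -5, 0.
On [-5, 0] the curve lies above the axis; ∫[-5,0] (-2*x**2 - 10*x) dx = 125/3, giving area 125/3.

125/3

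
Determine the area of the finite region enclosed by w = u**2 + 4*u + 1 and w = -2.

Set the curves equal: u**2 + 4*u + 1 = -2, so u**2 + 4*u + 3 = 0, which factors as (u + 1)*(u + 3) = 0. The curves meet at u = -3, -1.
On [-3, -1], w = -2 is on top; that piece has area ∫[-3,-1] (-(u**2 + 4*u + 3)) du = 4/3.

4/3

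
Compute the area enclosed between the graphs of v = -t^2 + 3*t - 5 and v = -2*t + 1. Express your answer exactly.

1/6

Set the curves equal: -t^2 + 3*t - 5 = -2*t + 1, so -t^2 + 5*t - 6 = 0, which factors as -(t - 3)*(t - 2) = 0. The curves meet at t = 2, 3.
On [2, 3], v = -t^2 + 3*t - 5 is on top; that piece has area ∫[2,3] (-t^2 + 5*t - 6) dt = 1/6.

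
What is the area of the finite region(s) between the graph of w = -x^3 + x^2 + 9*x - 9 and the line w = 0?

148/3

The curve meets the x-axis where -x^3 + x^2 + 9*x - 9 = 0, i.e. -(x - 3)*(x - 1)*(x + 3) = 0, at x = -3, 1, 3.
On [-3, 1] the curve lies below the axis; ∫[-3,1] (-x^3 + x^2 + 9*x - 9) dx = -128/3, giving area 128/3.
On [1, 3] the curve lies above the axis; ∫[1,3] (-x^3 + x^2 + 9*x - 9) dx = 20/3, giving area 20/3.
Total area = 128/3 + 20/3 = 148/3.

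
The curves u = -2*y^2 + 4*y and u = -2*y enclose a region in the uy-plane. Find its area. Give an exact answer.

Both boundary curves give u as a function of y, so integrate with respect to y. Setting them equal: -2*y^2 + 6*y = 0, i.e. -2*y*(y - 3) = 0, so they meet at y = 0, 3.
For y in [0, 3], u = -2*y^2 + 4*y is on the right; area = ∫[0,3] (-2*y^2 + 6*y) dy = 9.

9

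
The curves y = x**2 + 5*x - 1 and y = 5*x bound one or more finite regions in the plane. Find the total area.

Set the curves equal: x**2 + 5*x - 1 = 5*x, so x**2 - 1 = 0, which factors as (x - 1)*(x + 1) = 0. The curves meet at x = -1, 1.
On [-1, 1], y = 5*x is on top; that piece has area ∫[-1,1] (-(x**2 - 1)) dx = 4/3.

4/3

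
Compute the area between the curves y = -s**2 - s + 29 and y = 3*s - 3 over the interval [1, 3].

On [1, 3], (-s**2 - s + 29) - (3*s - 3) = -s**2 - 4*s + 32 is ≥ 0 throughout, so the area is a single integral of |-s**2 - 4*s + 32|.
∫[1,3] (-s**2 - 4*s + 32) ds = 118/3.

118/3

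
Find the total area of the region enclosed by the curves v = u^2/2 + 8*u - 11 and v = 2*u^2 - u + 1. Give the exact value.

Set the curves equal: u^2/2 + 8*u - 11 = 2*u^2 - u + 1, so -3*u^2/2 + 9*u - 12 = 0, which factors as -3*(u - 4)*(u - 2)/2 = 0. The curves meet at u = 2, 4.
On [2, 4], v = u^2/2 + 8*u - 11 is on top; that piece has area ∫[2,4] (-3*u^2/2 + 9*u - 12) du = 2.

2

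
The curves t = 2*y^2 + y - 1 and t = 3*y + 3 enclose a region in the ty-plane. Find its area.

Both boundary curves give t as a function of y, so integrate with respect to y. Setting them equal: 2*y^2 - 2*y - 4 = 0, i.e. 2*(y - 2)*(y + 1) = 0, so they meet at y = -1, 2.
For y in [-1, 2], t = 2*y^2 + y - 1 is on the left; area = ∫[-1,2] (-(2*y^2 - 2*y - 4)) dy = 9.

9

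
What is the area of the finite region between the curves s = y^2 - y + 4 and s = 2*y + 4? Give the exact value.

9/2

Both boundary curves give s as a function of y, so integrate with respect to y. Setting them equal: y^2 - 3*y = 0, i.e. y*(y - 3) = 0, so they meet at y = 0, 3.
For y in [0, 3], s = y^2 - y + 4 is on the left; area = ∫[0,3] (-(y^2 - 3*y)) dy = 9/2.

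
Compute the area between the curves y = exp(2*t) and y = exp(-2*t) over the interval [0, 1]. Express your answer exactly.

On [0, 1], (exp(2*t)) - (exp(-2*t)) = exp(2*t) - exp(-2*t) is ≥ 0 throughout, so the area is a single integral of |exp(2*t) - exp(-2*t)|.
∫[0,1] (exp(2*t) - exp(-2*t)) dt = -1 + exp(-2)/2 + exp(2)/2.

-1 + exp(-2)/2 + exp(2)/2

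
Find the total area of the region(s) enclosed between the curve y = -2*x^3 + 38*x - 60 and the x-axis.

517

The curve meets the x-axis where -2*x^3 + 38*x - 60 = 0, i.e. -2*(x - 3)*(x - 2)*(x + 5) = 0, at x = -5, 2, 3.
On [-5, 2] the curve lies below the axis; ∫[-5,2] (-2*x^3 + 38*x - 60) dx = -1029/2, giving area 1029/2.
On [2, 3] the curve lies above the axis; ∫[2,3] (-2*x^3 + 38*x - 60) dx = 5/2, giving area 5/2.
Total area = 1029/2 + 5/2 = 517.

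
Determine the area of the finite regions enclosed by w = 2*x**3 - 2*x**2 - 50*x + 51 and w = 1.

Set the curves equal: 2*x**3 - 2*x**2 - 50*x + 51 = 1, so 2*x**3 - 2*x**2 - 50*x + 50 = 0, which factors as 2*(x - 5)*(x - 1)*(x + 5) = 0. The curves meet at x = -5, 1, 5.
On [-5, 1], w = 2*x**3 - 2*x**2 - 50*x + 51 is on top; that piece has area ∫[-5,1] (2*x**3 - 2*x**2 - 50*x + 50) dx = 504.
On [1, 5], w = 1 is on top; that piece has area ∫[1,5] (-(2*x**3 - 2*x**2 - 50*x + 50)) dx = 512/3.
Total enclosed area = 504 + 512/3 = 2024/3.

2024/3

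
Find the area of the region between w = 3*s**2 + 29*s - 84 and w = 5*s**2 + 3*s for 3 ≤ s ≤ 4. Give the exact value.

53/3

On [3, 4], (3*s**2 + 29*s - 84) - (5*s**2 + 3*s) = -2*s**2 + 26*s - 84 is ≤ 0 throughout, so the area is a single integral of |-2*s**2 + 26*s - 84|.
∫[3,4] (-2*s**2 + 26*s - 84) ds = -53/3; the area of that piece is 53/3.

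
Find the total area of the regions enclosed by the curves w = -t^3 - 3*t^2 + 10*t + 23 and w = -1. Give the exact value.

Set the curves equal: -t^3 - 3*t^2 + 10*t + 23 = -1, so -t^3 - 3*t^2 + 10*t + 24 = 0, which factors as -(t - 3)*(t + 2)*(t + 4) = 0. The curves meet at t = -4, -2, 3.
On [-4, -2], w = -1 is on top; that piece has area ∫[-4,-2] (-(-t^3 - 3*t^2 + 10*t + 24)) dt = 8.
On [-2, 3], w = -t^3 - 3*t^2 + 10*t + 23 is on top; that piece has area ∫[-2,3] (-t^3 - 3*t^2 + 10*t + 24) dt = 375/4.
Total enclosed area = 8 + 375/4 = 407/4.

407/4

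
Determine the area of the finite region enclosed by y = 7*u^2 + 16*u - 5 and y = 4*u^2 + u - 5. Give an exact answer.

Set the curves equal: 7*u^2 + 16*u - 5 = 4*u^2 + u - 5, so 3*u^2 + 15*u = 0, which factors as 3*u*(u + 5) = 0. The curves meet at u = -5, 0.
On [-5, 0], y = 4*u^2 + u - 5 is on top; that piece has area ∫[-5,0] (-(3*u^2 + 15*u)) du = 125/2.

125/2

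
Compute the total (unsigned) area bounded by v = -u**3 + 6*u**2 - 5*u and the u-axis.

131/4

The curve meets the u-axis where -u**3 + 6*u**2 - 5*u = 0, i.e. -u*(u - 5)*(u - 1) = 0, at u = 0, 1, 5.
On [0, 1] the curve lies below the axis; ∫[0,1] (-u**3 + 6*u**2 - 5*u) du = -3/4, giving area 3/4.
On [1, 5] the curve lies above the axis; ∫[1,5] (-u**3 + 6*u**2 - 5*u) du = 32, giving area 32.
Total area = 3/4 + 32 = 131/4.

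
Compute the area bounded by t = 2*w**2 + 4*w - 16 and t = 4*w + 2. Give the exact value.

Both boundary curves give t as a function of w, so integrate with respect to w. Setting them equal: 2*w**2 - 18 = 0, i.e. 2*(w - 3)*(w + 3) = 0, so they meet at w = -3, 3.
For w in [-3, 3], t = 2*w**2 + 4*w - 16 is on the left; area = ∫[-3,3] (-(2*w**2 - 18)) dw = 72.

72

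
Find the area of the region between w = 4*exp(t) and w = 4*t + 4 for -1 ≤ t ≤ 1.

-8 - 4*exp(-1) + 4*exp(1)

On [-1, 1], (4*exp(t)) - (4*t + 4) = -4*t + 4*exp(t) - 4 is ≥ 0 throughout, so the area is a single integral of |-4*t + 4*exp(t) - 4|.
∫[-1,1] (-4*t + 4*exp(t) - 4) dt = -8 - 4*exp(-1) + 4*exp(1).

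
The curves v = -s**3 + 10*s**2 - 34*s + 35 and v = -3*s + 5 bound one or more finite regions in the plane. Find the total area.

37/12

Set the curves equal: -s**3 + 10*s**2 - 34*s + 35 = -3*s + 5, so -s**3 + 10*s**2 - 31*s + 30 = 0, which factors as -(s - 5)*(s - 3)*(s - 2) = 0. The curves meet at s = 2, 3, 5.
On [2, 3], v = -3*s + 5 is on top; that piece has area ∫[2,3] (-(-s**3 + 10*s**2 - 31*s + 30)) ds = 5/12.
On [3, 5], v = -s**3 + 10*s**2 - 34*s + 35 is on top; that piece has area ∫[3,5] (-s**3 + 10*s**2 - 31*s + 30) ds = 8/3.
Total enclosed area = 5/12 + 8/3 = 37/12.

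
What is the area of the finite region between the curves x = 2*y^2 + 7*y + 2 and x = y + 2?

Both boundary curves give x as a function of y, so integrate with respect to y. Setting them equal: 2*y^2 + 6*y = 0, i.e. 2*y*(y + 3) = 0, so they meet at y = -3, 0.
For y in [-3, 0], x = 2*y^2 + 7*y + 2 is on the left; area = ∫[-3,0] (-(2*y^2 + 6*y)) dy = 9.

9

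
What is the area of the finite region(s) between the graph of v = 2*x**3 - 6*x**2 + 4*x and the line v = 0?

1

The curve meets the x-axis where 2*x**3 - 6*x**2 + 4*x = 0, i.e. 2*x*(x - 2)*(x - 1) = 0, at x = 0, 1, 2.
On [0, 1] the curve lies above the axis; ∫[0,1] (2*x**3 - 6*x**2 + 4*x) dx = 1/2, giving area 1/2.
On [1, 2] the curve lies below the axis; ∫[1,2] (2*x**3 - 6*x**2 + 4*x) dx = -1/2, giving area 1/2.
Total area = 1/2 + 1/2 = 1.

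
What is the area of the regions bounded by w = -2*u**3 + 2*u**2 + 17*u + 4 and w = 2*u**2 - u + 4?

Set the curves equal: -2*u**3 + 2*u**2 + 17*u + 4 = 2*u**2 - u + 4, so -2*u**3 + 18*u = 0, which factors as -2*u*(u - 3)*(u + 3) = 0. The curves meet at u = -3, 0, 3.
On [-3, 0], w = 2*u**2 - u + 4 is on top; that piece has area ∫[-3,0] (-(-2*u**3 + 18*u)) du = 81/2.
On [0, 3], w = -2*u**3 + 2*u**2 + 17*u + 4 is on top; that piece has area ∫[0,3] (-2*u**3 + 18*u) du = 81/2.
Total enclosed area = 81/2 + 81/2 = 81.

81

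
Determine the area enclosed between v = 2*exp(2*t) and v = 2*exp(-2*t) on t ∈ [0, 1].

-2 + exp(-2) + exp(2)

On [0, 1], (2*exp(2*t)) - (2*exp(-2*t)) = 2*exp(2*t) - 2*exp(-2*t) is ≥ 0 throughout, so the area is a single integral of |2*exp(2*t) - 2*exp(-2*t)|.
∫[0,1] (2*exp(2*t) - 2*exp(-2*t)) dt = -2 + exp(-2) + exp(2).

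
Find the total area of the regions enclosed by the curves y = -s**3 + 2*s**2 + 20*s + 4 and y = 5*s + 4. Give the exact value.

Set the curves equal: -s**3 + 2*s**2 + 20*s + 4 = 5*s + 4, so -s**3 + 2*s**2 + 15*s = 0, which factors as -s*(s - 5)*(s + 3) = 0. The curves meet at s = -3, 0, 5.
On [-3, 0], y = 5*s + 4 is on top; that piece has area ∫[-3,0] (-(-s**3 + 2*s**2 + 15*s)) ds = 117/4.
On [0, 5], y = -s**3 + 2*s**2 + 20*s + 4 is on top; that piece has area ∫[0,5] (-s**3 + 2*s**2 + 15*s) ds = 1375/12.
Total enclosed area = 117/4 + 1375/12 = 863/6.

863/6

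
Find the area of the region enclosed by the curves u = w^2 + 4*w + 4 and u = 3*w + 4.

Both boundary curves give u as a function of w, so integrate with respect to w. Setting them equal: w^2 + w = 0, i.e. w*(w + 1) = 0, so they meet at w = -1, 0.
For w in [-1, 0], u = w^2 + 4*w + 4 is on the left; area = ∫[-1,0] (-(w^2 + w)) dw = 1/6.

1/6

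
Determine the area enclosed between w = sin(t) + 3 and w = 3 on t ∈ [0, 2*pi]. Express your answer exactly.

The difference (sin(t) + 3) - (3) = sin(t) changes sign at t = pi inside [0, 2*pi], so split the integral there.
∫[0,pi] (sin(t)) dt = 2.
∫[pi,2*pi] (sin(t)) dt = -2; the area of that piece is 2.
Total area = 2 + 2 = 4.

4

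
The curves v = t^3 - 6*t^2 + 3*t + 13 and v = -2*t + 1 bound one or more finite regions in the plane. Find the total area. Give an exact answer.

Set the curves equal: t^3 - 6*t^2 + 3*t + 13 = -2*t + 1, so t^3 - 6*t^2 + 5*t + 12 = 0, which factors as (t - 4)*(t - 3)*(t + 1) = 0. The curves meet at t = -1, 3, 4.
On [-1, 3], v = t^3 - 6*t^2 + 3*t + 13 is on top; that piece has area ∫[-1,3] (t^3 - 6*t^2 + 5*t + 12) dt = 32.
On [3, 4], v = -2*t + 1 is on top; that piece has area ∫[3,4] (-(t^3 - 6*t^2 + 5*t + 12)) dt = 3/4.
Total enclosed area = 32 + 3/4 = 131/4.

131/4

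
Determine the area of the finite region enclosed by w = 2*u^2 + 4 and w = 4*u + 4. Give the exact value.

Set the curves equal: 2*u^2 + 4 = 4*u + 4, so 2*u^2 - 4*u = 0, which factors as 2*u*(u - 2) = 0. The curves meet at u = 0, 2.
On [0, 2], w = 4*u + 4 is on top; that piece has area ∫[0,2] (-(2*u^2 - 4*u)) du = 8/3.

8/3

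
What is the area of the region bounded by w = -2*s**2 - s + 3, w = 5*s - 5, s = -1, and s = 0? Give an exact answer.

31/3

On [-1, 0], (-2*s**2 - s + 3) - (5*s - 5) = -2*s**2 - 6*s + 8 is ≥ 0 throughout, so the area is a single integral of |-2*s**2 - 6*s + 8|.
∫[-1,0] (-2*s**2 - 6*s + 8) ds = 31/3.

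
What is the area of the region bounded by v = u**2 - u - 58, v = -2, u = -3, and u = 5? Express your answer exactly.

On [-3, 5], (u**2 - u - 58) - (-2) = u**2 - u - 56 is ≤ 0 throughout, so the area is a single integral of |u**2 - u - 56|.
∫[-3,5] (u**2 - u - 56) du = -1216/3; the area of that piece is 1216/3.

1216/3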